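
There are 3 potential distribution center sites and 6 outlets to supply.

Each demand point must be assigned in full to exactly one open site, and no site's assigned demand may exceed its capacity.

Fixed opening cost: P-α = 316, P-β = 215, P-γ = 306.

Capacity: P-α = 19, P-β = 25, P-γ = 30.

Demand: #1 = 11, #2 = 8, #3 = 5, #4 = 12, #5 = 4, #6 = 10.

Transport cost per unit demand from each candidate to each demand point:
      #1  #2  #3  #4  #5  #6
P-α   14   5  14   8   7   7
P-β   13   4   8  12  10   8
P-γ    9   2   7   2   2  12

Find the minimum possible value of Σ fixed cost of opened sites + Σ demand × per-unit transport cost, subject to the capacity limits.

804

Open {P-β, P-γ}; cheapest assignment that respects the capacities:
  P-β (cap 25, load 23): #2, #3, #6 — cost 8×4 + 5×8 + 10×8 = 152
  P-γ (cap 30, load 27): #1, #4, #5 — cost 11×9 + 12×2 + 4×2 = 131
  Shipping 283, fixed 521 → total 804.
  Any other capacity-feasible assignment to {P-β, P-γ} ships for at least 283.
Compare {P-α, P-β, P-γ}: its best feasible assignment gives total 1110.
Every other set of open sites that can feasibly serve all demand totals ≥ 1110 even under its best assignment. Minimum: 804.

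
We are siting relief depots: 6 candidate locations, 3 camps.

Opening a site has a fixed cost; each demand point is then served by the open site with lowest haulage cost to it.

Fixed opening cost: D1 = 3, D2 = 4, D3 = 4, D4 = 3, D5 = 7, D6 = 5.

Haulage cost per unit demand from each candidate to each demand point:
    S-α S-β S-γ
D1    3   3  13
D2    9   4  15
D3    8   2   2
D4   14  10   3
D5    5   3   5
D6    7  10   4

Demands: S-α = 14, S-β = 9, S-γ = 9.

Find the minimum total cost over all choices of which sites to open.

Open {D1, D3}: assign each demand point to its cheapest open site.
  S-α→D1 14×3=42, S-β→D3 9×2=18, S-γ→D3 9×2=18
  haulage cost 78, fixed 7 → total 85.
Compare {D1, D3, D4}: haulage cost 78 + fixed 10 = 88.
Compare {D1, D2, D3}: haulage cost 78 + fixed 11 = 89.
Compare {D1, D3, D6}: haulage cost 78 + fixed 12 = 90.
All other subsets cost ≥ 88. Minimum total cost: 85.

85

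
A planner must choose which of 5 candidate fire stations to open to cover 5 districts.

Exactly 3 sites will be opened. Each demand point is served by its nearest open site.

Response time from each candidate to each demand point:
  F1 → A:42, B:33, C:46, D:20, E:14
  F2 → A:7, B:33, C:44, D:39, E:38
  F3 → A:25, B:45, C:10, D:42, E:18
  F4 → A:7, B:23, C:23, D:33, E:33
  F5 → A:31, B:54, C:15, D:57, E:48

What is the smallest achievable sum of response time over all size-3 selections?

Open {F1, F3, F4}.
  A→F4 7, B→F4 23, C→F3 10, D→F1 20, E→F1 14  ⇒ total 74.
Compare {F1, F4, F5}: total 79.
Compare {F1, F2, F3}: total 84.
No size-3 selection does better; minimum is 74.

74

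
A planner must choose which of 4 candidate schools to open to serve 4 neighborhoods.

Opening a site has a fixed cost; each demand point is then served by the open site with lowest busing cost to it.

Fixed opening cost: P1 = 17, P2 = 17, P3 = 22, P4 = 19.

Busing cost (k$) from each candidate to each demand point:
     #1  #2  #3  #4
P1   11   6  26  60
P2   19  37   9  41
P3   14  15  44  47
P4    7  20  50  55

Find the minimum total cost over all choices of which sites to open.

Open {P1, P2}: assign each demand point to its cheapest open site.
  #1→P1 11, #2→P1 6, #3→P2 9, #4→P2 41
  busing cost 67, fixed 34 → total 101.
Compare {P2, P4}: busing cost 77 + fixed 36 = 113.
Compare {P1, P2, P4}: busing cost 63 + fixed 53 = 116.
Compare {P2, P3}: busing cost 79 + fixed 39 = 118.
All other subsets cost ≥ 113. Minimum total cost: 101.

101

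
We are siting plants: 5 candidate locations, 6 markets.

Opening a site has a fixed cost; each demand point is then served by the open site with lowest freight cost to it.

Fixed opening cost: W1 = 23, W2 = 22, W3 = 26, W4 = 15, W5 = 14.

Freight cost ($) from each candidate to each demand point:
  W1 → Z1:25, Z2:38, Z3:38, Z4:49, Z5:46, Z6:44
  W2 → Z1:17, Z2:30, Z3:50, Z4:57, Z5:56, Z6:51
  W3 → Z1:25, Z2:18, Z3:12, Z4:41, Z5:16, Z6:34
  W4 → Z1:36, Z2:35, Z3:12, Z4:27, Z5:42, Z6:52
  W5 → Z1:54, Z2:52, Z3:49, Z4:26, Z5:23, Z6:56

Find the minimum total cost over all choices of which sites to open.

Open {W3, W5}: assign each demand point to its cheapest open site.
  Z1→W3 25, Z2→W3 18, Z3→W3 12, Z4→W5 26, Z5→W3 16, Z6→W3 34
  freight cost 131, fixed 40 → total 171.
Compare {W3}: freight cost 146 + fixed 26 = 172.
Compare {W3, W4}: freight cost 132 + fixed 41 = 173.
Compare {W2, W3, W5}: freight cost 123 + fixed 62 = 185.
All other subsets cost ≥ 172. Minimum total cost: 171.

171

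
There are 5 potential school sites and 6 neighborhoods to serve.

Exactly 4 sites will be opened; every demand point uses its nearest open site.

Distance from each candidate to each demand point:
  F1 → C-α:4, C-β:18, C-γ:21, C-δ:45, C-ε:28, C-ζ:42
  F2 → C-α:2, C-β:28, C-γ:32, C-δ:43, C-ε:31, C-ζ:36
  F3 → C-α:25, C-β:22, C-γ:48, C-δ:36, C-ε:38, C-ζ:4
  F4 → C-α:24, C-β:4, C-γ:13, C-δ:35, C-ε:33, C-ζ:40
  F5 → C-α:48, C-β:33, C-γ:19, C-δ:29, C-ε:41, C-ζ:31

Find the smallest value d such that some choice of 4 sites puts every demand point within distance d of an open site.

Open {F1, F2, F3, F5}.
  Farthest demand point is C-δ at distance 29 (to F5); all others are ≤ 29.
With {F1, F3, F4, F5} the worst case is 29.
With {F1, F2, F4, F5} the worst case is 31.
No size-4 selection achieves below 29.

29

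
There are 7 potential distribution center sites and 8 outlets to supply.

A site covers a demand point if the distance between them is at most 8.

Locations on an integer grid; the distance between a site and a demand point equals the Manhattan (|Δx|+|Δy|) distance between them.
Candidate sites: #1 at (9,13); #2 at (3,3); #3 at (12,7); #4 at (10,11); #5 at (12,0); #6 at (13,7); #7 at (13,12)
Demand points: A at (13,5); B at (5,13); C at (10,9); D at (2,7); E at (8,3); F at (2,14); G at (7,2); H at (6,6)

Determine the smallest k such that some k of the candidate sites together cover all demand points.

Coverage sets (demand points within 8 of each site):
  #1: {B, C, F}
  #2: {D, E, G, H}
  #3: {A, C, E, H}
  #4: {B, C}
  #5: {A, E, G}
  #6: {A, C, H}
  #7: {A, C}
No 2 sites suffice: every size-2 union leaves at least one demand point uncovered.
But {#1, #2, #3} covers everything, so the minimum is 3.

3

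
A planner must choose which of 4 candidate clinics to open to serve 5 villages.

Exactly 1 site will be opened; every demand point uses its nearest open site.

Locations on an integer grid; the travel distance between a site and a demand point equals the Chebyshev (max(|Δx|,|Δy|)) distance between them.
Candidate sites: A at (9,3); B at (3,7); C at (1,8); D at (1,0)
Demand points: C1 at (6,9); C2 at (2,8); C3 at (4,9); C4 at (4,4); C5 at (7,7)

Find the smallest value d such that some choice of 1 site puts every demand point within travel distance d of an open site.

Open {B}.
  Farthest demand point is C5 at travel distance 4 (to B); all others are ≤ 4.
With {C} the worst case is 6.
With {A} the worst case is 7.
No size-1 selection achieves below 4.

4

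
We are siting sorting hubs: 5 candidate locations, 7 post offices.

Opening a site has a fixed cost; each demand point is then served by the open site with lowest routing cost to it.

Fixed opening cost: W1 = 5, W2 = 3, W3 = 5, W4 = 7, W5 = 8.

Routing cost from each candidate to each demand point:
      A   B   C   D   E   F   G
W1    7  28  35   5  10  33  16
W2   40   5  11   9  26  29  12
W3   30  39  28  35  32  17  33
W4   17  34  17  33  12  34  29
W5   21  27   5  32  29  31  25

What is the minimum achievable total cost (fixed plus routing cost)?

Open {W1, W2, W3}: assign each demand point to its cheapest open site.
  A→W1 7, B→W2 5, C→W2 11, D→W1 5, E→W1 10, F→W3 17, G→W2 12
  routing cost 67, fixed 13 → total 80.
Compare {W1, W2, W3, W5}: routing cost 61 + fixed 21 = 82.
Compare {W1, W2}: routing cost 79 + fixed 8 = 87.
Compare {W1, W2, W3, W4}: routing cost 67 + fixed 20 = 87.
All other subsets cost ≥ 82. Minimum total cost: 80.

80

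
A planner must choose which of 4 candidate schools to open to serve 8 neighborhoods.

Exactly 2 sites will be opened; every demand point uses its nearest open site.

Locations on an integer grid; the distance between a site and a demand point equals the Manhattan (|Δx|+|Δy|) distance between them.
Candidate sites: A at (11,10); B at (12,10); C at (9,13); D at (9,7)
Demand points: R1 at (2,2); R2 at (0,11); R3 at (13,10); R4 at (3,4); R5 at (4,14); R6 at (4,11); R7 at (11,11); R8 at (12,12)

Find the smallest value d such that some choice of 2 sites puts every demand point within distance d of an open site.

12

Open {A, D}.
  Farthest demand point is R1 at distance 12 (to D); all others are ≤ 12.
With {C, D} the worst case is 12.
With {B, D} the worst case is 13.
No size-2 selection achieves below 12.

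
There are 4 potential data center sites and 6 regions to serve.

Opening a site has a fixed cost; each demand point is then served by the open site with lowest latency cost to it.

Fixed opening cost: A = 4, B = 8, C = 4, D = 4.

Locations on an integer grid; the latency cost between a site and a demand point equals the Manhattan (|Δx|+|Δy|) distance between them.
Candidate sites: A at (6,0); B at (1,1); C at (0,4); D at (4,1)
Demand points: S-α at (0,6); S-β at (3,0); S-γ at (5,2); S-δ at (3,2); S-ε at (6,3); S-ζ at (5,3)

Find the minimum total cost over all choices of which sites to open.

Open {C, D}: assign each demand point to its cheapest open site.
  S-α→C 2, S-β→D 2, S-γ→D 2, S-δ→D 2, S-ε→D 4, S-ζ→D 3
  latency cost 15, fixed 8 → total 23.
Compare {D}: latency cost 22 + fixed 4 = 26.
Compare {A, C, D}: latency cost 14 + fixed 12 = 26.
Compare {A, C}: latency cost 20 + fixed 8 = 28.
All other subsets cost ≥ 26. Minimum total cost: 23.

23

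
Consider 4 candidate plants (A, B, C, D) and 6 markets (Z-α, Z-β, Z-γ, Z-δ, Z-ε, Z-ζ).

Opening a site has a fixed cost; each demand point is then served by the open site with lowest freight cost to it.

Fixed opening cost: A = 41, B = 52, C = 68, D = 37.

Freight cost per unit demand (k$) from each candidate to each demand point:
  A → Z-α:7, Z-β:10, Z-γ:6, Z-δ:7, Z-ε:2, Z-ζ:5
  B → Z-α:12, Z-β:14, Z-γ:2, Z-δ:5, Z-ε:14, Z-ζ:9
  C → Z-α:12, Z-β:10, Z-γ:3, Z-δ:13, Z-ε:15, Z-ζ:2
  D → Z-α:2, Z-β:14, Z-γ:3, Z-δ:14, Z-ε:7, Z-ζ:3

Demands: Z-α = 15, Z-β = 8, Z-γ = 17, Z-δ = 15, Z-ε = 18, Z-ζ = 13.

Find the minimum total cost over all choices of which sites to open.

419

Open {A, D}: assign each demand point to its cheapest open site.
  Z-α→D 15×2=30, Z-β→A 8×10=80, Z-γ→D 17×3=51, Z-δ→A 15×7=105, Z-ε→A 18×2=36, Z-ζ→D 13×3=39
  freight cost 341, fixed 78 → total 419.
Compare {A, B, D}: freight cost 294 + fixed 130 = 424.
Compare {A, C, D}: freight cost 328 + fixed 146 = 474.
Compare {A, B, C, D}: freight cost 281 + fixed 198 = 479.
All other subsets cost ≥ 424. Minimum total cost: 419.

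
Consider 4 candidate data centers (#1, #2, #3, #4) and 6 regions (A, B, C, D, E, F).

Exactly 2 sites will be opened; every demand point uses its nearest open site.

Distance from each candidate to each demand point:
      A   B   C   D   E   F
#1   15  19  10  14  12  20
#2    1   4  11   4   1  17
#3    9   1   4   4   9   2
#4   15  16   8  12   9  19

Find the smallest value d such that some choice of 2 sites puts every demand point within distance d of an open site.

Open {#2, #3}.
  Farthest demand point is C at distance 4 (to #3); all others are ≤ 4.
With {#1, #3} the worst case is 9.
With {#3, #4} the worst case is 9.
No size-2 selection achieves below 4.

4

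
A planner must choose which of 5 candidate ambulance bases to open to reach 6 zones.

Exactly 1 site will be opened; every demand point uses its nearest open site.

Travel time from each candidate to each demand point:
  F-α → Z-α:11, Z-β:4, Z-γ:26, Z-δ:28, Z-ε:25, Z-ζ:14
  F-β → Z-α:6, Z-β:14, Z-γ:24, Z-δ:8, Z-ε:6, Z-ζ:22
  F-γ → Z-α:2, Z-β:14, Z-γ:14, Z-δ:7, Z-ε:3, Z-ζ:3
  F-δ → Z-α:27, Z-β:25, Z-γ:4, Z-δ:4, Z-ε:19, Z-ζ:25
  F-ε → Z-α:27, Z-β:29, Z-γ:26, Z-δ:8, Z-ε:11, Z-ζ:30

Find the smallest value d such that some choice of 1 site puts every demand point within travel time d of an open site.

14

Open {F-γ}.
  Farthest demand point is Z-β at travel time 14 (to F-γ); all others are ≤ 14.
With {F-β} the worst case is 24.
With {F-δ} the worst case is 27.
No size-1 selection achieves below 14.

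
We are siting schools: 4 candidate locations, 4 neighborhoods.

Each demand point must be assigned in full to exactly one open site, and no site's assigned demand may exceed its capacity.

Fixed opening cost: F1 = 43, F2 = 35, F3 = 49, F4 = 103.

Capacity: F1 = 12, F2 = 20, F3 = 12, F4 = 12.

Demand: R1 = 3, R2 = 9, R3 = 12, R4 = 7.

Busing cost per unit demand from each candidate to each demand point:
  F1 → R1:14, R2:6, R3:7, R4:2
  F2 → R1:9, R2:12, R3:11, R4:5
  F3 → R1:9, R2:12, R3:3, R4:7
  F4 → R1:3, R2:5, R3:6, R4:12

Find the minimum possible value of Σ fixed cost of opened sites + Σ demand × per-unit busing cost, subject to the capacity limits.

Open {F1, F2, F3}; cheapest assignment that respects the capacities:
  F1 (cap 12, load 9): R2 — cost 9×6 = 54
  F2 (cap 20, load 10): R1, R4 — cost 3×9 + 7×5 = 62
  F3 (cap 12, load 12): R3 — cost 12×3 = 36
  Shipping 152, fixed 127 → total 279.
  Any other capacity-feasible assignment to {F1, F2, F3} ships for at least 152.
Compare {F2, F3}: its best feasible assignment gives total 290.
Compare {F1, F3, F4}: its best feasible assignment gives total 299.
Every other set of open sites that can feasibly serve all demand totals ≥ 290 even under its best assignment. Minimum: 279.

279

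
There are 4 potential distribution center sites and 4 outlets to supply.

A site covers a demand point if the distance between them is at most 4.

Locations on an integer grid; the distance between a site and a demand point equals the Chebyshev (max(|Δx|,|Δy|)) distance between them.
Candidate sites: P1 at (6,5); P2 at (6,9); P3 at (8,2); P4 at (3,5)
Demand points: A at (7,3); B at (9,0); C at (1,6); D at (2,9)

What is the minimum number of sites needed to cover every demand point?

Coverage sets (demand points within 4 of each site):
  P1: {A, D}
  P2: {D}
  P3: {A, B}
  P4: {A, C, D}
No single site covers all 4 demand points.
But {P3, P4} covers everything, so the minimum is 2.

2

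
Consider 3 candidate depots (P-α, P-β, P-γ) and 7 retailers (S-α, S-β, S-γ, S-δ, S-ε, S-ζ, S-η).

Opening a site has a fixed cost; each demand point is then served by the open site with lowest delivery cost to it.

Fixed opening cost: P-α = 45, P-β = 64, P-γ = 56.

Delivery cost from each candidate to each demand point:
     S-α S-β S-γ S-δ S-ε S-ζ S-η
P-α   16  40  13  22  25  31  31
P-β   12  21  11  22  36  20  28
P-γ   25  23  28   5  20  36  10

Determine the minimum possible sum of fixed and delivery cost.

Open {P-γ}: assign each demand point to its cheapest open site.
  S-α→P-γ 25, S-β→P-γ 23, S-γ→P-γ 28, S-δ→P-γ 5, S-ε→P-γ 20, S-ζ→P-γ 36, S-η→P-γ 10
  delivery cost 147, fixed 56 → total 203.
Compare {P-β}: delivery cost 150 + fixed 64 = 214.
Compare {P-α, P-γ}: delivery cost 118 + fixed 101 = 219.
Compare {P-β, P-γ}: delivery cost 99 + fixed 120 = 219.
All other subsets cost ≥ 214. Minimum total cost: 203.

203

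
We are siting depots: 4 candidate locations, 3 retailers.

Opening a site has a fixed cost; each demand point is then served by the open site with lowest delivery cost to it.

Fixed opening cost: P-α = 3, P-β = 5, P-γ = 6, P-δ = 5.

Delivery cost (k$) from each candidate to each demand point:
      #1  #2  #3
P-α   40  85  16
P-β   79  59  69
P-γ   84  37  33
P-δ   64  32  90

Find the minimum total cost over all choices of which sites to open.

96

Open {P-α, P-δ}: assign each demand point to its cheapest open site.
  #1→P-α 40, #2→P-δ 32, #3→P-α 16
  delivery cost 88, fixed 8 → total 96.
Compare {P-α, P-β, P-δ}: delivery cost 88 + fixed 13 = 101.
Compare {P-α, P-γ}: delivery cost 93 + fixed 9 = 102.
Compare {P-α, P-γ, P-δ}: delivery cost 88 + fixed 14 = 102.
All other subsets cost ≥ 101. Minimum total cost: 96.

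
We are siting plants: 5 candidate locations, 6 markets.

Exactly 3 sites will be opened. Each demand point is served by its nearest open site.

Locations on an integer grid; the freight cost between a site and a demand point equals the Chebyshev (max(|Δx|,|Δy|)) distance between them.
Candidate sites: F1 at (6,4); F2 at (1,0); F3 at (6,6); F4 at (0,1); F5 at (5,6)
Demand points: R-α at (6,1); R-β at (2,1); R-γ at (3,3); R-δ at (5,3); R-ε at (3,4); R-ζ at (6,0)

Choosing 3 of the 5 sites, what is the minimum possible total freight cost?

Open {F1, F2, F5}.
  R-α→F1 3, R-β→F2 1, R-γ→F1 3, R-δ→F1 1, R-ε→F5 2, R-ζ→F1 4  ⇒ total 14.
Compare {F1, F2, F3}: total 15.
Compare {F1, F2, F4}: total 15.
No size-3 selection does better; minimum is 14.

14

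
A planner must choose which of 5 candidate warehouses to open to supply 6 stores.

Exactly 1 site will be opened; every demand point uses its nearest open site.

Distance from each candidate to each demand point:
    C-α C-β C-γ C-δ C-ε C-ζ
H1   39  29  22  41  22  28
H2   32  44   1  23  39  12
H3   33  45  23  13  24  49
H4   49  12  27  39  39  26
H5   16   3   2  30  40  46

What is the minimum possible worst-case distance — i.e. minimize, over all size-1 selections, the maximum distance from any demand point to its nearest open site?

Open {H1}.
  Farthest demand point is C-δ at distance 41 (to H1); all others are ≤ 41.
With {H2} the worst case is 44.
With {H5} the worst case is 46.
No size-1 selection achieves below 41.

41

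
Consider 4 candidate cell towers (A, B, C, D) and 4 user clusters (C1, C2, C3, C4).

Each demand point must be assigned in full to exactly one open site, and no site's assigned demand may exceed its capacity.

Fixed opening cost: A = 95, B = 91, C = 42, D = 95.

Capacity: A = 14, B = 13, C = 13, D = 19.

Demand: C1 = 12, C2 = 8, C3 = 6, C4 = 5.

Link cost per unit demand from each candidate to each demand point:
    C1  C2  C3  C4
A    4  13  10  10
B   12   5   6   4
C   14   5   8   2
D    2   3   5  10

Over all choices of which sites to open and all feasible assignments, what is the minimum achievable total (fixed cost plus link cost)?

Open {C, D}; cheapest assignment that respects the capacities:
  C (cap 13, load 13): C2, C4 — cost 8×5 + 5×2 = 50
  D (cap 19, load 18): C1, C3 — cost 12×2 + 6×5 = 54
  Shipping 104, fixed 137 → total 241.
  Any other capacity-feasible assignment to {C, D} ships for at least 104.
Compare {B, D}: its best feasible assignment gives total 300.
Compare {B, C, D}: its best feasible assignment gives total 332.
Every other set of open sites that can feasibly serve all demand totals ≥ 300 even under its best assignment. Minimum: 241.

241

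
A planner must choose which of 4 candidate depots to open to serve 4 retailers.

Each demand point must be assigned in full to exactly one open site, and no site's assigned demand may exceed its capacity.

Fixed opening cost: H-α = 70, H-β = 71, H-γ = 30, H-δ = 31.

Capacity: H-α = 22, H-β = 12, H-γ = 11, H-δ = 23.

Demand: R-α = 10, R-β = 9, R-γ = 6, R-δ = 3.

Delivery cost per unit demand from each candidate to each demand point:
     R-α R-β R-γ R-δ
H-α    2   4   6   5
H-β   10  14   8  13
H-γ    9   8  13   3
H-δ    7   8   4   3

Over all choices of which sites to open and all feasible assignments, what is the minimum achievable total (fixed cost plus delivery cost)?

Open {H-α, H-δ}; cheapest assignment that respects the capacities:
  H-α (cap 22, load 19): R-α, R-β — cost 10×2 + 9×4 = 56
  H-δ (cap 23, load 9): R-γ, R-δ — cost 6×4 + 3×3 = 33
  Shipping 89, fixed 101 → total 190.
  Any other capacity-feasible assignment to {H-α, H-δ} ships for at least 89.
Compare {H-α, H-γ, H-δ}: its best feasible assignment gives total 220.
Compare {H-γ, H-δ}: its best feasible assignment gives total 236.
Every other set of open sites that can feasibly serve all demand totals ≥ 220 even under its best assignment. Minimum: 190.

190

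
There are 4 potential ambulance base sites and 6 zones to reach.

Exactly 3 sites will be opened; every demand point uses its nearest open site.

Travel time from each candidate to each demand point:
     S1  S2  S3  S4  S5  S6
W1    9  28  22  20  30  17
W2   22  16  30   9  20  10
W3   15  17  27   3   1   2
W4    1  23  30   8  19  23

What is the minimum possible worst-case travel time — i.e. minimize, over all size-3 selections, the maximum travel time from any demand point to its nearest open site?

Open {W1, W2, W3}.
  Farthest demand point is S3 at travel time 22 (to W1); all others are ≤ 22.
With {W1, W2, W4} the worst case is 22.
With {W1, W3, W4} the worst case is 22.
No size-3 selection achieves below 22.

22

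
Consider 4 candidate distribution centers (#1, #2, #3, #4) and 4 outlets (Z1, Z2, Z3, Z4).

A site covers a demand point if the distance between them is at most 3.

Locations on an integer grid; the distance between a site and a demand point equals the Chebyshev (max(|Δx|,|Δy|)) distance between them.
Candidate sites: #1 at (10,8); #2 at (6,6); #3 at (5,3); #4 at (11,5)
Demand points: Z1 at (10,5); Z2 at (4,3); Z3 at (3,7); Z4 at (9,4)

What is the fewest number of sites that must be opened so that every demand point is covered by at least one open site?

2

Coverage sets (demand points within 3 of each site):
  #1: {Z1}
  #2: {Z2, Z3, Z4}
  #3: {Z2}
  #4: {Z1, Z4}
No single site covers all 4 demand points.
But {#1, #2} covers everything, so the minimum is 2.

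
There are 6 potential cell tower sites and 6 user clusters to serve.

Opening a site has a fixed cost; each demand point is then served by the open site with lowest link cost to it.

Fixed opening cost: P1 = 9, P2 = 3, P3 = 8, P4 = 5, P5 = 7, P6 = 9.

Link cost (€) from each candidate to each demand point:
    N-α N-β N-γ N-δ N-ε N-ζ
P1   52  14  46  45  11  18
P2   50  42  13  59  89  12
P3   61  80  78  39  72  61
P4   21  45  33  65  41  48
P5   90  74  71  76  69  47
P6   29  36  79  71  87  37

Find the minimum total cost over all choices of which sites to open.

Open {P1, P2, P4}: assign each demand point to its cheapest open site.
  N-α→P4 21, N-β→P1 14, N-γ→P2 13, N-δ→P1 45, N-ε→P1 11, N-ζ→P2 12
  link cost 116, fixed 17 → total 133.
Compare {P1, P2, P3, P4}: link cost 110 + fixed 25 = 135.
Compare {P1, P2, P4, P5}: link cost 116 + fixed 24 = 140.
Compare {P1, P2, P4, P6}: link cost 116 + fixed 26 = 142.
All other subsets cost ≥ 135. Minimum total cost: 133.

133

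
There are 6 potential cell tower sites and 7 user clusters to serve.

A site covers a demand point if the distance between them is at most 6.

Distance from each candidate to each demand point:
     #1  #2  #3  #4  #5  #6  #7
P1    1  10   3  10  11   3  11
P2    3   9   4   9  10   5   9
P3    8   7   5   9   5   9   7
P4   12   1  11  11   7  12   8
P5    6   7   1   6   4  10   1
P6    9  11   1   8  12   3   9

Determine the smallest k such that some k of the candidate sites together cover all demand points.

Coverage sets (demand points within 6 of each site):
  P1: {#1, #3, #6}
  P2: {#1, #3, #6}
  P3: {#3, #5}
  P4: {#2}
  P5: {#1, #3, #4, #5, #7}
  P6: {#3, #6}
No 2 sites suffice: every size-2 union leaves at least one demand point uncovered.
But {P1, P4, P5} covers everything, so the minimum is 3.

3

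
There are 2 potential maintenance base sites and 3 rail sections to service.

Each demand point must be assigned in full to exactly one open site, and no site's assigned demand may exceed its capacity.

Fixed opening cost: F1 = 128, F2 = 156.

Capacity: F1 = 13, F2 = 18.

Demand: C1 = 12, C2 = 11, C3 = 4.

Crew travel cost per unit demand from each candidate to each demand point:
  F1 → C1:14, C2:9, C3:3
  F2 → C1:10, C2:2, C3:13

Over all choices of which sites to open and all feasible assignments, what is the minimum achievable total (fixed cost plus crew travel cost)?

Open {F1, F2}; cheapest assignment that respects the capacities:
  F1 (cap 13, load 12): C1 — cost 12×14 = 168
  F2 (cap 18, load 15): C2, C3 — cost 11×2 + 4×13 = 74
  Shipping 242, fixed 284 → total 526.
  Any other capacity-feasible assignment to {F1, F2} ships for at least 242.
Total demand is 27 and no other set of sites has combined capacity ≥ 27, so {F1, F2} is the only feasible choice of open sites. Minimum: 526.

526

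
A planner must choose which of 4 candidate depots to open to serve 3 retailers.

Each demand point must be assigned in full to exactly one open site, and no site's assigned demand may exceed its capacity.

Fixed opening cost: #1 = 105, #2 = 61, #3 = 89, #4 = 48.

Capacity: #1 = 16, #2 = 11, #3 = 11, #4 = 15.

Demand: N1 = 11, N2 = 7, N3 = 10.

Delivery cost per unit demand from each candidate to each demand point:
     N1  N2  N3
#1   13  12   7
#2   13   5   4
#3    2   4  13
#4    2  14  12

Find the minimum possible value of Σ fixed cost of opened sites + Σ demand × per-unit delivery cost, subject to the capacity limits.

288

Open {#2, #3, #4}; cheapest assignment that respects the capacities:
  #2 (cap 11, load 10): N3 — cost 10×4 = 40
  #3 (cap 11, load 7): N2 — cost 7×4 = 28
  #4 (cap 15, load 11): N1 — cost 11×2 = 22
  Shipping 90, fixed 198 → total 288.
  Any other capacity-feasible assignment to {#2, #3, #4} ships for at least 90.
Compare {#1, #2, #4}: its best feasible assignment gives total 341.
Compare {#1, #3, #4}: its best feasible assignment gives total 362.
Every other set of open sites that can feasibly serve all demand totals ≥ 341 even under its best assignment. Minimum: 288.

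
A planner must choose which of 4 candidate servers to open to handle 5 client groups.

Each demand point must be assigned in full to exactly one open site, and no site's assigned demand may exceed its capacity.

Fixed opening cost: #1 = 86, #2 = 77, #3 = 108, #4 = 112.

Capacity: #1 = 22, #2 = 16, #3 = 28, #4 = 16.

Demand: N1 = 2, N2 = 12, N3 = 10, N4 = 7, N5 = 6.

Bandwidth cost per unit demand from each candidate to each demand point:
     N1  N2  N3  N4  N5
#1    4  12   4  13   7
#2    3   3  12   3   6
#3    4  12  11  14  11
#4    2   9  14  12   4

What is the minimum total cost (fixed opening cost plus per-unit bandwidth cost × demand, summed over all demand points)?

410

Open {#1, #2}; cheapest assignment that respects the capacities:
  #1 (cap 22, load 22): N2, N3 — cost 12×12 + 10×4 = 184
  #2 (cap 16, load 15): N1, N4, N5 — cost 2×3 + 7×3 + 6×6 = 63
  Shipping 247, fixed 163 → total 410.
  Any other capacity-feasible assignment to {#1, #2} ships for at least 247.
Compare {#1, #2, #4}: its best feasible assignment gives total 463.
Compare {#1, #2, #3}: its best feasible assignment gives total 493.
Every other set of open sites that can feasibly serve all demand totals ≥ 463 even under its best assignment. Minimum: 410.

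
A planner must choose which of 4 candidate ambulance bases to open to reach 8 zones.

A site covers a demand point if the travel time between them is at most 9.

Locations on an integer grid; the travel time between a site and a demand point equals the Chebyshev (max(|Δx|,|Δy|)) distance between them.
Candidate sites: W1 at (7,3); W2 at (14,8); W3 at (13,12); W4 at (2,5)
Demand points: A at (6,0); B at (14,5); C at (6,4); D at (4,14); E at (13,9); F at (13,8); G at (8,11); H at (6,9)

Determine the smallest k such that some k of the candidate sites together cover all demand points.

Coverage sets (demand points within 9 of each site):
  W1: {A, B, C, E, F, G, H}
  W2: {A, B, C, E, F, G, H}
  W3: {B, C, D, E, F, G, H}
  W4: {A, C, D, G, H}
No single site covers all 8 demand points.
But {W1, W3} covers everything, so the minimum is 2.

2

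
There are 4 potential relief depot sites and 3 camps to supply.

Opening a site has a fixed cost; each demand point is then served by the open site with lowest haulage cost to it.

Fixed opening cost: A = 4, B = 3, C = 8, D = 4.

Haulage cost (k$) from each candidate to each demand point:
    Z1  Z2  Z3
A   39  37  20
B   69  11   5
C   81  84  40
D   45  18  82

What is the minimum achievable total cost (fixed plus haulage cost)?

62

Open {A, B}: assign each demand point to its cheapest open site.
  Z1→A 39, Z2→B 11, Z3→B 5
  haulage cost 55, fixed 7 → total 62.
Compare {A, B, D}: haulage cost 55 + fixed 11 = 66.
Compare {B, D}: haulage cost 61 + fixed 7 = 68.
Compare {A, B, C}: haulage cost 55 + fixed 15 = 70.
All other subsets cost ≥ 66. Minimum total cost: 62.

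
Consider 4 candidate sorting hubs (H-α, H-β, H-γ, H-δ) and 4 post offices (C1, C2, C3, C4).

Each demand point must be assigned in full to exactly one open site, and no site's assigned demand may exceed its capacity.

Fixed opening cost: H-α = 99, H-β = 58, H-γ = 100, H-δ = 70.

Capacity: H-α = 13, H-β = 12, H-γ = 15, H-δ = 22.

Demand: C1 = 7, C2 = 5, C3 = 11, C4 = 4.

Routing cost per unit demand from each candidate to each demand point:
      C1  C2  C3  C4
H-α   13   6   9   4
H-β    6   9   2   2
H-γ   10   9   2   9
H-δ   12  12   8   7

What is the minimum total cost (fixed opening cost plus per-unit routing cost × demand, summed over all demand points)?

303

Open {H-β, H-γ}; cheapest assignment that respects the capacities:
  H-β (cap 12, load 12): C1, C2 — cost 7×6 + 5×9 = 87
  H-γ (cap 15, load 15): C3, C4 — cost 11×2 + 4×9 = 58
  Shipping 145, fixed 158 → total 303.
  Any other capacity-feasible assignment to {H-β, H-γ} ships for at least 145.
Compare {H-β, H-δ}: its best feasible assignment gives total 322.
Compare {H-α, H-β, H-γ}: its best feasible assignment gives total 359.
Every other set of open sites that can feasibly serve all demand totals ≥ 322 even under its best assignment. Minimum: 303.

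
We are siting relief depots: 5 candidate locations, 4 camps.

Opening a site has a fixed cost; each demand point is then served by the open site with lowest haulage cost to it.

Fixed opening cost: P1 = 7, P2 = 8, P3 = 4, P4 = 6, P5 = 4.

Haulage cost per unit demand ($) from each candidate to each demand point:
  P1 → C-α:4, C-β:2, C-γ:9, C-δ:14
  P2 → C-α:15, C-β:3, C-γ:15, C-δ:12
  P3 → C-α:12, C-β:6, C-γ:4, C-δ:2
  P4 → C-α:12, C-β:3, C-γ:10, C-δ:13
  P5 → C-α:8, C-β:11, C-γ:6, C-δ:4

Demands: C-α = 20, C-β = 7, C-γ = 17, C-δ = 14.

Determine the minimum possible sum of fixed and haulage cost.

Open {P1, P3}: assign each demand point to its cheapest open site.
  C-α→P1 20×4=80, C-β→P1 7×2=14, C-γ→P3 17×4=68, C-δ→P3 14×2=28
  haulage cost 190, fixed 11 → total 201.
Compare {P1, P3, P5}: haulage cost 190 + fixed 15 = 205.
Compare {P1, P3, P4}: haulage cost 190 + fixed 17 = 207.
Compare {P1, P2, P3}: haulage cost 190 + fixed 19 = 209.
All other subsets cost ≥ 205. Minimum total cost: 201.

201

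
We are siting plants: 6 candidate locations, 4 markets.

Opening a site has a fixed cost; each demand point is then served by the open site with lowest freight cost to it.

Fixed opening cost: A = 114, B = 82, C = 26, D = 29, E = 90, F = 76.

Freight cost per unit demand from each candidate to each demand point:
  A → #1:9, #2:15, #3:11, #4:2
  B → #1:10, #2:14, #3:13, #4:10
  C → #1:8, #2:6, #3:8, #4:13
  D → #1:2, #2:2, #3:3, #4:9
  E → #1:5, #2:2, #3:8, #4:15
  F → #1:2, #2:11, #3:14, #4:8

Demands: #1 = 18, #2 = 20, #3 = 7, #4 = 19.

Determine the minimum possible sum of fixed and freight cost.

Open {A, D}: assign each demand point to its cheapest open site.
  #1→D 18×2=36, #2→D 20×2=40, #3→D 7×3=21, #4→A 19×2=38
  freight cost 135, fixed 143 → total 278.
Compare {D}: freight cost 268 + fixed 29 = 297.
Compare {A, C, D}: freight cost 135 + fixed 169 = 304.
Compare {C, D}: freight cost 268 + fixed 55 = 323.
All other subsets cost ≥ 297. Minimum total cost: 278.

278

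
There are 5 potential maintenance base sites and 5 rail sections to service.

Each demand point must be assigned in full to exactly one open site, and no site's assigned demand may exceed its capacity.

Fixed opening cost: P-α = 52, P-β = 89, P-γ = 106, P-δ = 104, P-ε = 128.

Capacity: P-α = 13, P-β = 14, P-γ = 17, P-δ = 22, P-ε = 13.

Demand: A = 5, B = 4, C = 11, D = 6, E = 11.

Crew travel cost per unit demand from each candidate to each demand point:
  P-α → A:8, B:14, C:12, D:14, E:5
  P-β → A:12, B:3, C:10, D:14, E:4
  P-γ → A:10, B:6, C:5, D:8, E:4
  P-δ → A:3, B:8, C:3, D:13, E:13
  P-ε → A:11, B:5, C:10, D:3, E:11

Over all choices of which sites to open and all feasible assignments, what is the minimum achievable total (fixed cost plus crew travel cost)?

Open {P-γ, P-δ}; cheapest assignment that respects the capacities:
  P-γ (cap 17, load 17): D, E — cost 6×8 + 11×4 = 92
  P-δ (cap 22, load 20): A, B, C — cost 5×3 + 4×8 + 11×3 = 80
  Shipping 172, fixed 210 → total 382.
  Any other capacity-feasible assignment to {P-γ, P-δ} ships for at least 172.
Compare {P-α, P-δ, P-ε}: its best feasible assignment gives total 425.
Compare {P-α, P-γ, P-δ}: its best feasible assignment gives total 434.
Every other set of open sites that can feasibly serve all demand totals ≥ 425 even under its best assignment. Minimum: 382.

382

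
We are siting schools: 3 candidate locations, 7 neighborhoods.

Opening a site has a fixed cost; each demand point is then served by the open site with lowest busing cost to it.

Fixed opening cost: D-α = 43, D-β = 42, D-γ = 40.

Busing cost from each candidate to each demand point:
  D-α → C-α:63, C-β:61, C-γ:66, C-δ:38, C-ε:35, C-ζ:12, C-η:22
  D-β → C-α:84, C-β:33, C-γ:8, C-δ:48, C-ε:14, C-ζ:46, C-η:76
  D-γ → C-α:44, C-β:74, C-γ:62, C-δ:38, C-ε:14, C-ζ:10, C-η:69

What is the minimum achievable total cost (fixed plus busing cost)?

Open {D-α, D-β}: assign each demand point to its cheapest open site.
  C-α→D-α 63, C-β→D-β 33, C-γ→D-β 8, C-δ→D-α 38, C-ε→D-β 14, C-ζ→D-α 12, C-η→D-α 22
  busing cost 190, fixed 85 → total 275.
Compare {D-α, D-β, D-γ}: busing cost 169 + fixed 125 = 294.
Compare {D-β, D-γ}: busing cost 216 + fixed 82 = 298.
Compare {D-α, D-γ}: busing cost 251 + fixed 83 = 334.
All other subsets cost ≥ 294. Minimum total cost: 275.

275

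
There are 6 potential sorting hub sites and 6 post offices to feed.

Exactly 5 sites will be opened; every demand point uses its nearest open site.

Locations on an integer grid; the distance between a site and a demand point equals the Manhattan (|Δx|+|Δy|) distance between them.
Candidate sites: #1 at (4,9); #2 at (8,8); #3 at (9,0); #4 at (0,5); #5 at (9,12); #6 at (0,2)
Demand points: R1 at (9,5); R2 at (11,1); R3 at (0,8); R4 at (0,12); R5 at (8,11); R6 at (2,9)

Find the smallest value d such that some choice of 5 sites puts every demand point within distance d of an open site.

Open {#1, #2, #3, #4, #5}.
  Farthest demand point is R4 at distance 7 (to #1); all others are ≤ 7.
With {#1, #2, #3, #4, #6} the worst case is 7.
With {#1, #2, #3, #5, #6} the worst case is 7.
No size-5 selection achieves below 7.

7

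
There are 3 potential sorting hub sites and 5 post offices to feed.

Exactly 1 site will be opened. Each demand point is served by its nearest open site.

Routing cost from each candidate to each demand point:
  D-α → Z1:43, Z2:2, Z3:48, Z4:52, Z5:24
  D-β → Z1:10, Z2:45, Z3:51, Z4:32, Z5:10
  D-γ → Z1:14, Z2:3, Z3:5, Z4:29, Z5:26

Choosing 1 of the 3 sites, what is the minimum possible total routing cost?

Open {D-γ}.
  Z1→D-γ 14, Z2→D-γ 3, Z3→D-γ 5, Z4→D-γ 29, Z5→D-γ 26  ⇒ total 77.
Compare {D-β}: total 148.
Compare {D-α}: total 169.

77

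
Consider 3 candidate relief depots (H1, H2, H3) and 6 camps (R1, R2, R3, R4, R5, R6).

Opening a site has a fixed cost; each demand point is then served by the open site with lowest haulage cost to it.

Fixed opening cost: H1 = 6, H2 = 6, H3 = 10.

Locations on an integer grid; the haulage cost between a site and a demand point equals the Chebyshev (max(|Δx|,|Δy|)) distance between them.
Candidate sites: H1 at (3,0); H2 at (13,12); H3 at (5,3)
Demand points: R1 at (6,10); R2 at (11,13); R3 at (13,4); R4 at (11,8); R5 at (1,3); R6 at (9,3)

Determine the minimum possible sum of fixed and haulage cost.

Open {H1, H2}: assign each demand point to its cheapest open site.
  R1→H2 7, R2→H2 2, R3→H2 8, R4→H2 4, R5→H1 3, R6→H1 6
  haulage cost 30, fixed 12 → total 42.
Compare {H2, H3}: haulage cost 29 + fixed 16 = 45.
Compare {H2}: haulage cost 42 + fixed 6 = 48.
Compare {H3}: haulage cost 39 + fixed 10 = 49.
All other subsets cost ≥ 45. Minimum total cost: 42.

42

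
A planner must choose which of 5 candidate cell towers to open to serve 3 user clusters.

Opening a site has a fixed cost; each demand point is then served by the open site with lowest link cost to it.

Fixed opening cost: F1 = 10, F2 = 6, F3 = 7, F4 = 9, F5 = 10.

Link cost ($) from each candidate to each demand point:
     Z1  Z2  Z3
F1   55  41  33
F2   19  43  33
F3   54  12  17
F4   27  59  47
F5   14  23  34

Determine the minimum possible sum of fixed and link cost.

60

Open {F3, F5}: assign each demand point to its cheapest open site.
  Z1→F5 14, Z2→F3 12, Z3→F3 17
  link cost 43, fixed 17 → total 60.
Compare {F2, F3}: link cost 48 + fixed 13 = 61.
Compare {F2, F3, F5}: link cost 43 + fixed 23 = 66.
Compare {F3, F4, F5}: link cost 43 + fixed 26 = 69.
All other subsets cost ≥ 61. Minimum total cost: 60.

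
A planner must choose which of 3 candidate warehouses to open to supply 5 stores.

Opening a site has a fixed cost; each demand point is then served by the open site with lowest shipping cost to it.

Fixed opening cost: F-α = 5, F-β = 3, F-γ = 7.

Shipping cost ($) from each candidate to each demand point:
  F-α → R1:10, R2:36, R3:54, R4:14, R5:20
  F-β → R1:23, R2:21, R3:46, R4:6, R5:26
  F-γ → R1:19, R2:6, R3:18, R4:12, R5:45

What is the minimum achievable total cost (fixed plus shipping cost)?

75

Open {F-α, F-β, F-γ}: assign each demand point to its cheapest open site.
  R1→F-α 10, R2→F-γ 6, R3→F-γ 18, R4→F-β 6, R5→F-α 20
  shipping cost 60, fixed 15 → total 75.
Compare {F-α, F-γ}: shipping cost 66 + fixed 12 = 78.
Compare {F-β, F-γ}: shipping cost 75 + fixed 10 = 85.
Compare {F-γ}: shipping cost 100 + fixed 7 = 107.
All other subsets cost ≥ 78. Minimum total cost: 75.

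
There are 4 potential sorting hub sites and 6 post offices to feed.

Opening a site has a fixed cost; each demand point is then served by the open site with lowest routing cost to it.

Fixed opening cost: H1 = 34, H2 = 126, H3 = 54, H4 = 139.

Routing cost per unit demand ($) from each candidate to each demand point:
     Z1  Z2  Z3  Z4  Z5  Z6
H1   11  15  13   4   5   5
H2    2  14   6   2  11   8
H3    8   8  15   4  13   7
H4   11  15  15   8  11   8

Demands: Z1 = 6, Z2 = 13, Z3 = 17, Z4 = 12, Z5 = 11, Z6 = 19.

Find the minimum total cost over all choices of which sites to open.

Open {H1, H2, H3}: assign each demand point to its cheapest open site.
  Z1→H2 6×2=12, Z2→H3 13×8=104, Z3→H2 17×6=102, Z4→H2 12×2=24, Z5→H1 11×5=55, Z6→H1 19×5=95
  routing cost 392, fixed 214 → total 606.
Compare {H1, H2}: routing cost 470 + fixed 160 = 630.
Compare {H1, H3}: routing cost 571 + fixed 88 = 659.
Compare {H2, H3}: routing cost 496 + fixed 180 = 676.
All other subsets cost ≥ 630. Minimum total cost: 606.

606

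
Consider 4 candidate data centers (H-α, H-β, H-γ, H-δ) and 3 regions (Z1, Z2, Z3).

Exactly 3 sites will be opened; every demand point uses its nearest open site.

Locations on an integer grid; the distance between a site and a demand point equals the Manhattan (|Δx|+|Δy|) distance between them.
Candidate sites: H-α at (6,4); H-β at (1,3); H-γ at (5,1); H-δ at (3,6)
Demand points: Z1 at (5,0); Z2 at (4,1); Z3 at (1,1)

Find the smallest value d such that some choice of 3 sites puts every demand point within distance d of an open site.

Open {H-α, H-β, H-γ}.
  Farthest demand point is Z3 at distance 2 (to H-β); all others are ≤ 2.
With {H-β, H-γ, H-δ} the worst case is 2.
With {H-α, H-γ, H-δ} the worst case is 4.
No size-3 selection achieves below 2.

2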